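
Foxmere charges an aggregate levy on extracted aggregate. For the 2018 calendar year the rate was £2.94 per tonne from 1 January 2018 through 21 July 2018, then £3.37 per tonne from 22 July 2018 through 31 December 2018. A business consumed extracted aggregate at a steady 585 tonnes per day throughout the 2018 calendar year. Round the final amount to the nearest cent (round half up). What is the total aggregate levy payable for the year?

1 January – 21 July 2018: 202 days × 585 tonnes/day = 118,170 tonnes at £2.94/tonne → £347,419.80
22 July – 31 December 2018: 163 days × 585 tonnes/day = 95,355 tonnes at £3.37/tonne → £321,346.35

£668,766.15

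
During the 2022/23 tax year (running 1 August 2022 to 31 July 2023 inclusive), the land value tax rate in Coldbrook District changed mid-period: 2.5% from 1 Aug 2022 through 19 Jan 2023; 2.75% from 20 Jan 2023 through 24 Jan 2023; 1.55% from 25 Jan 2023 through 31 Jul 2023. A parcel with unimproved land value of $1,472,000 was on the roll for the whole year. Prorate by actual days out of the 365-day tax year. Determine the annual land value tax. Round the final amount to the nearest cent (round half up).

$29,647.69

1 Aug 2022 – 19 Jan 2023: 172 days at 2.5% → $1,472,000 × 2.5% × 172/365 = $17,341.3699
20 Jan – 24 Jan 2023: 5 days at 2.75% → $1,472,000 × 2.75% × 5/365 = $554.5205
25 Jan – 31 Jul 2023: 188 days at 1.55% → $1,472,000 × 1.55% × 188/365 = $11,751.8027
Total = $29,647.6932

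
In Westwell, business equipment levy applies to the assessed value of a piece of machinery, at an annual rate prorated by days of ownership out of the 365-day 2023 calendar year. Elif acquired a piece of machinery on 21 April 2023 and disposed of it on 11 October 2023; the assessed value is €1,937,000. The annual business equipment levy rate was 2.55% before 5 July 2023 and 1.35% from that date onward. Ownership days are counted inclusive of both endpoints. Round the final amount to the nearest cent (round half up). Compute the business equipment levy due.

21 April – 4 July 2023: 75 days at 2.55% → €1,937,000 × 2.55% × 75/365 = €10,149.3493
5 July – 11 October 2023: 99 days at 1.35% → €1,937,000 × 1.35% × 99/365 = €7,092.6041
Total = €17,241.9534

€17,241.95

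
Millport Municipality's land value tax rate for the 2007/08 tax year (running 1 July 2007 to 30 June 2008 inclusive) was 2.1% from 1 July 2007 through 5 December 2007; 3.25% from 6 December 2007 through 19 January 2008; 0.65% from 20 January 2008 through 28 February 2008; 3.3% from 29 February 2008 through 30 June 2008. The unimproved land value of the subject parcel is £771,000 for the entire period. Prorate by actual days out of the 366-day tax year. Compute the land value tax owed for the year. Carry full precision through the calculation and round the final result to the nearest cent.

£19,168.62

1 July – 5 December 2007: 158 days at 2.1% → £771,000 × 2.1% × 158/366 = £6,989.5574
6 December 2007 – 19 January 2008: 45 days at 3.25% → £771,000 × 3.25% × 45/366 = £3,080.8402
20 January – 28 February 2008: 40 days at 0.65% → £771,000 × 0.65% × 40/366 = £547.7049
29 February – 30 June 2008: 123 days at 3.3% → £771,000 × 3.3% × 123/366 = £8,550.5164
Total = £19,168.6189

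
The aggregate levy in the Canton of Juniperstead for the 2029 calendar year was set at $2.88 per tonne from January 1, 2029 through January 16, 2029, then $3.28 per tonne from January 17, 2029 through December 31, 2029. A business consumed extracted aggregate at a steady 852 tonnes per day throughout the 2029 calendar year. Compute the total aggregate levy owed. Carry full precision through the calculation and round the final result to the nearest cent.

January 1 – January 16, 2029: 16 days × 852 tonnes/day = 13,632 tonnes at $2.88/tonne → $39,260.16
January 17 – December 31, 2029: 349 days × 852 tonnes/day = 297,348 tonnes at $3.28/tonne → $975,301.44

$1,014,561.60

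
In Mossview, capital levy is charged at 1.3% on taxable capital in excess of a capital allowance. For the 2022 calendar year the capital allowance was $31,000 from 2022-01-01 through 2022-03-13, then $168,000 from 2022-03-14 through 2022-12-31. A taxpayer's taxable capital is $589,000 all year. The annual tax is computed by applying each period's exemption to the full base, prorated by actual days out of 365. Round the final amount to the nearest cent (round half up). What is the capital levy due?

2022-01-01 to 2022-03-13: 72 days, exemption $31,000 → ($589,000 − $31,000) × 1.3% × 72/365 = $1,430.9260
2022-03-14 to 2022-12-31: 293 days, exemption $168,000 → ($589,000 − $168,000) × 1.3% × 293/365 = $4,393.3945
Total = $5,824.3205

$5,824.32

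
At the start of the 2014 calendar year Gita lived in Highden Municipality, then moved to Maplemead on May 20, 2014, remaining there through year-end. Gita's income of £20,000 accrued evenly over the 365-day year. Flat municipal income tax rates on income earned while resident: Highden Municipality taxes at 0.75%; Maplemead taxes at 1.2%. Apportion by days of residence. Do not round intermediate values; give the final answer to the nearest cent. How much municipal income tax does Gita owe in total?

£205.73

Highden Municipality, January 1 – May 19, 2014: 139 days → £20,000 × 0.75% × 139/365 = £57.1233
Maplemead, May 20 – December 31, 2014: 226 days → £20,000 × 1.2% × 226/365 = £148.6027
Total = £205.7260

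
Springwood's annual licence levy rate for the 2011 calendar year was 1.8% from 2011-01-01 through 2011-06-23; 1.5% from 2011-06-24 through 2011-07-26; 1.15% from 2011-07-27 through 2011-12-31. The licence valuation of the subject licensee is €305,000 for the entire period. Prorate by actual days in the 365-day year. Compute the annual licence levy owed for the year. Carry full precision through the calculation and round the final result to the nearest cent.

€4,549.10

2011-01-01 to 2011-06-23: 174 days at 1.8% → €305,000 × 1.8% × 174/365 = €2,617.1507
2011-06-24 to 2011-07-26: 33 days at 1.5% → €305,000 × 1.5% × 33/365 = €413.6301
2011-07-27 to 2011-12-31: 158 days at 1.15% → €305,000 × 1.15% × 158/365 = €1,518.3151
Total = €4,549.0959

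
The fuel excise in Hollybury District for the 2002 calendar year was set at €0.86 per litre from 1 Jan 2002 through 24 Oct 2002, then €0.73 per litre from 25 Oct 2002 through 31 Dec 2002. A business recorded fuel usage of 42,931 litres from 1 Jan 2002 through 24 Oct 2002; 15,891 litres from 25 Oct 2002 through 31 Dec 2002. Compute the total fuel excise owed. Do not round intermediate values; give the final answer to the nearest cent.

1 Jan – 24 Oct 2002: 42,931 litres at €0.86/litre → €36920.66
25 Oct – 31 Dec 2002: 15,891 litres at €0.73/litre → €11600.43

€48521.09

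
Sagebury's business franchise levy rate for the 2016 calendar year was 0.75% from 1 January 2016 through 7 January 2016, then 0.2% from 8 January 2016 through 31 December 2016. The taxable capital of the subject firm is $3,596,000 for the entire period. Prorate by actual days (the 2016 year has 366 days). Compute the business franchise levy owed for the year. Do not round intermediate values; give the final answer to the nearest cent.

1 January – 7 January 2016: 7 days at 0.75% → $3,596,000 × 0.75% × 7/366 = $515.8197
8 January – 31 December 2016: 359 days at 0.2% → $3,596,000 × 0.2% × 359/366 = $7,054.4481
Total = $7,570.2678

$7,570.27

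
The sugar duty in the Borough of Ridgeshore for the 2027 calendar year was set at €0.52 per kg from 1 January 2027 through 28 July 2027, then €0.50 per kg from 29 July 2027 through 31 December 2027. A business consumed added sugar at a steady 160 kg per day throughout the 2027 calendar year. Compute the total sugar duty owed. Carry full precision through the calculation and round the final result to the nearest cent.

€29868.80

1 January – 28 July 2027: 209 days × 160 kg/day = 33,440 kg at €0.52/kg → €17388.80
29 July – 31 December 2027: 156 days × 160 kg/day = 24,960 kg at €0.50/kg → €12480.00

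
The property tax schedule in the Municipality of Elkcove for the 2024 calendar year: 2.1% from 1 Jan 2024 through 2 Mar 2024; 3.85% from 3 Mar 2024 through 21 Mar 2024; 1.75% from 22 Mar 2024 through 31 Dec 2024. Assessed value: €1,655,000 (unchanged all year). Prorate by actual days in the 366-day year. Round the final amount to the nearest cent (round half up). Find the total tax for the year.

1 Jan – 2 Mar 2024: 62 days at 2.1% → €1,655,000 × 2.1% × 62/366 = €5,887.4590
3 Mar – 21 Mar 2024: 19 days at 3.85% → €1,655,000 × 3.85% × 19/366 = €3,307.7391
22 Mar – 31 Dec 2024: 285 days at 1.75% → €1,655,000 × 1.75% × 285/366 = €22,552.7664
Total = €31,747.9645

€31,747.96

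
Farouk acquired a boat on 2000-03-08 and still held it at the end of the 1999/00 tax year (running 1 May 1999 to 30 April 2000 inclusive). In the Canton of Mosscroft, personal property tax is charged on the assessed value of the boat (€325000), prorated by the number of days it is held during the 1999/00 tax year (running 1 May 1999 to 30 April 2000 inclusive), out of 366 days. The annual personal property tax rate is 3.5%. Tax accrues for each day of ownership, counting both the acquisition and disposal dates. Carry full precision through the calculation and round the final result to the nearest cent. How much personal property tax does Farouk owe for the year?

€1678.28

Days held (2000-03-08 to 2000-04-30): 54 out of 366
Tax = €325000 × 3.5% × 54/366 = €1678.2787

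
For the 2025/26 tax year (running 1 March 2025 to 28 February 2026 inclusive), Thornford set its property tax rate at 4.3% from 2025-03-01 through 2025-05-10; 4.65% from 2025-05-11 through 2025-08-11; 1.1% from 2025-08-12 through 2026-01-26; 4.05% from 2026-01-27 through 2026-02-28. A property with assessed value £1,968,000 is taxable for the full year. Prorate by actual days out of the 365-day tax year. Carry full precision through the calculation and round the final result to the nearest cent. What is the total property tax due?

£56,947.99

2025-03-01 to 2025-05-10: 71 days at 4.3% → £1,968,000 × 4.3% × 71/365 = £16,461.1068
2025-05-11 to 2025-08-11: 93 days at 4.65% → £1,968,000 × 4.65% × 93/365 = £23,316.7562
2025-08-12 to 2026-01-26: 168 days at 1.1% → £1,968,000 × 1.1% × 168/365 = £9,964.0110
2026-01-27 to 2026-02-28: 33 days at 4.05% → £1,968,000 × 4.05% × 33/365 = £7,206.1151
Total = £56,947.9890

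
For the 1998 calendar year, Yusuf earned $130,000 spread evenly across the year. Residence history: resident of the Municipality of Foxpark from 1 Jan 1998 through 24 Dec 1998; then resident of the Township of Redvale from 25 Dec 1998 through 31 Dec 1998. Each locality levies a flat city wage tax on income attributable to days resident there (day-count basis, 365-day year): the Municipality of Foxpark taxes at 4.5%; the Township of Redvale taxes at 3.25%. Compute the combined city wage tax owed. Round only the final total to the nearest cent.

$5,818.84

The Municipality of Foxpark, 1 Jan – 24 Dec 1998: 358 days → $130,000 × 4.5% × 358/365 = $5,737.8082
The Township of Redvale, 25 Dec – 31 Dec 1998: 7 days → $130,000 × 3.25% × 7/365 = $81.0274
Total = $5,818.8356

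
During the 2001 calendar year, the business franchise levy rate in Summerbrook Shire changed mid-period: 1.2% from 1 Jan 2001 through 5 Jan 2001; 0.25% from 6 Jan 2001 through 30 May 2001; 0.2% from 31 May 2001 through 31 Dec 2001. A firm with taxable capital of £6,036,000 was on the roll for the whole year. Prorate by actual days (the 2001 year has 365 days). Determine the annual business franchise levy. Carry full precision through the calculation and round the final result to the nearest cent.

1 Jan – 5 Jan 2001: 5 days at 1.2% → £6,036,000 × 1.2% × 5/365 = £992.2192
6 Jan – 30 May 2001: 145 days at 0.25% → £6,036,000 × 0.25% × 145/365 = £5,994.6575
31 May – 31 Dec 2001: 215 days at 0.2% → £6,036,000 × 0.2% × 215/365 = £7,110.9041
Total = £14,097.7808

£14,097.78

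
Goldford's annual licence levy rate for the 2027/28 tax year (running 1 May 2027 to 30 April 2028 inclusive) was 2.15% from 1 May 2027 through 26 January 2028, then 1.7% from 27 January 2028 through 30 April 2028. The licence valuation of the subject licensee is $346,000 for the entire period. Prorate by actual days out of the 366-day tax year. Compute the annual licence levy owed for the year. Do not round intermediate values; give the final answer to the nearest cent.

$7,034.86

1 May 2027 – 26 January 2028: 271 days at 2.15% → $346,000 × 2.15% × 271/366 = $5,508.1120
27 January – 30 April 2028: 95 days at 1.7% → $346,000 × 1.7% × 95/366 = $1,526.7486
Total = $7,034.8607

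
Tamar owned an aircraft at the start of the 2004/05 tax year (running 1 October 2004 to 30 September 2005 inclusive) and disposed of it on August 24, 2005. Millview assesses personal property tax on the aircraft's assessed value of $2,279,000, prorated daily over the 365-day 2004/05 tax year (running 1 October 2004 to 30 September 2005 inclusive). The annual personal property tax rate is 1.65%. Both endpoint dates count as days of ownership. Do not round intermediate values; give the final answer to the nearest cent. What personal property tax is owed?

Days held (October 1, 2004 – August 24, 2005): 328 out of 365
Tax = $2,279,000 × 1.65% × 328/365 = $33,791.6384

$33,791.64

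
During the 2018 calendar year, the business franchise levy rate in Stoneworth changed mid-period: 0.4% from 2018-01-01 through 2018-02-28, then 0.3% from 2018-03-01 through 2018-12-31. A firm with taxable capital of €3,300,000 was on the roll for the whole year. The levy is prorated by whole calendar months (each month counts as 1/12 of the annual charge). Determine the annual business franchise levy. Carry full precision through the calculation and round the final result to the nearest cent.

€10,450.00

2018-01-01 to 2018-02-28: 2 months at 0.4% → €3,300,000 × 0.4% × 2/12 = €2,200.0000
2018-03-01 to 2018-12-31: 10 months at 0.3% → €3,300,000 × 0.3% × 10/12 = €8,250.0000
Total = €10,450.0000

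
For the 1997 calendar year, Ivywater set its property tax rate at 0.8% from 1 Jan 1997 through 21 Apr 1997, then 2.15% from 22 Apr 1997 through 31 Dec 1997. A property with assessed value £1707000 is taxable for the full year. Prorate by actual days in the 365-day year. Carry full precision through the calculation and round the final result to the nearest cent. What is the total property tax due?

£29692.45

1 Jan – 21 Apr 1997: 111 days at 0.8% → £1707000 × 0.8% × 111/365 = £4152.9205
22 Apr – 31 Dec 1997: 254 days at 2.15% → £1707000 × 2.15% × 254/365 = £25539.5260
Total = £29692.4466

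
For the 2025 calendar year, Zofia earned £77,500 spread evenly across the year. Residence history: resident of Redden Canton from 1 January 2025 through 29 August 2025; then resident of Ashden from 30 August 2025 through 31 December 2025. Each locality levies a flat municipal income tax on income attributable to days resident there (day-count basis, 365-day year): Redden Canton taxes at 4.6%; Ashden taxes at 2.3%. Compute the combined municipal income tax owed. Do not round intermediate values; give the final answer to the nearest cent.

£2,959.44

Redden Canton, 1 January – 29 August 2025: 241 days → £77,500 × 4.6% × 241/365 = £2,353.8767
Ashden, 30 August – 31 December 2025: 124 days → £77,500 × 2.3% × 124/365 = £605.5616
Total = £2,959.4384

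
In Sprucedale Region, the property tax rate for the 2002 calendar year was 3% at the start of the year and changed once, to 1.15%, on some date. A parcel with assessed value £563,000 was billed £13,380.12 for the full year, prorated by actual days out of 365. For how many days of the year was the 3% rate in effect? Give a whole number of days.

242 days

Let d = days at the first rate; then 365 − d days at the second rate.
£563,000 × [3%·d + 1.15%·(365−d)] / 365 = £13,380.12
Solving gives d = 242, so the new rate took effect on August 31, 2002.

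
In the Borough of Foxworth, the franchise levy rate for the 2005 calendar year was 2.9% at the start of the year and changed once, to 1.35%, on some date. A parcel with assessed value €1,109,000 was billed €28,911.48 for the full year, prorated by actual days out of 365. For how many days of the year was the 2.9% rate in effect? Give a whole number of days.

Let d = days at the first rate; then 365 − d days at the second rate.
€1,109,000 × [2.9%·d + 1.35%·(365−d)] / 365 = €28,911.48
Solving gives d = 296, so the new rate took effect on October 24, 2005.

296 days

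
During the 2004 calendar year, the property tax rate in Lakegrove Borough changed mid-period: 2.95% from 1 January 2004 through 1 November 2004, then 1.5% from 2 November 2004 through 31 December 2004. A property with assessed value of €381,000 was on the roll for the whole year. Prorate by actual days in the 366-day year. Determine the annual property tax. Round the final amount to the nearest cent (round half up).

€10,333.84

1 January – 1 November 2004: 306 days at 2.95% → €381,000 × 2.95% × 306/366 = €9,396.9590
2 November – 31 December 2004: 60 days at 1.5% → €381,000 × 1.5% × 60/366 = €936.8852
Total = €10,333.8443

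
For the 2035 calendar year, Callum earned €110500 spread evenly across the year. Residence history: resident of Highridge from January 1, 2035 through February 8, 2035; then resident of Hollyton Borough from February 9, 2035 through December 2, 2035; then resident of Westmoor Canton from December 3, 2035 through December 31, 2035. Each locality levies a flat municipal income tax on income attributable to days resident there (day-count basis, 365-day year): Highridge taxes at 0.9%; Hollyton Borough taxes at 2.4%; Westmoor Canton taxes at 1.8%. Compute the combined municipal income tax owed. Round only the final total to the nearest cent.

€2422.22

Highridge, January 1 – February 8, 2035: 39 days → €110500 × 0.9% × 39/365 = €106.2616
Hollyton Borough, February 9 – December 2, 2035: 297 days → €110500 × 2.4% × 297/365 = €2157.9288
Westmoor Canton, December 3 – December 31, 2035: 29 days → €110500 × 1.8% × 29/365 = €158.0301
Total = €2422.2205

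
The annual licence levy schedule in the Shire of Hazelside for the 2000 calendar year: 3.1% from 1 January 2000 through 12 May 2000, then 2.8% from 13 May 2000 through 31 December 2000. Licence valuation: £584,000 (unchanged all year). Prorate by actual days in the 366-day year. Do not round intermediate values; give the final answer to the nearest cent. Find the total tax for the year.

1 January – 12 May 2000: 133 days at 3.1% → £584,000 × 3.1% × 133/366 = £6,578.7760
13 May – 31 December 2000: 233 days at 2.8% → £584,000 × 2.8% × 233/366 = £10,409.8798
Total = £16,988.6557

£16,988.66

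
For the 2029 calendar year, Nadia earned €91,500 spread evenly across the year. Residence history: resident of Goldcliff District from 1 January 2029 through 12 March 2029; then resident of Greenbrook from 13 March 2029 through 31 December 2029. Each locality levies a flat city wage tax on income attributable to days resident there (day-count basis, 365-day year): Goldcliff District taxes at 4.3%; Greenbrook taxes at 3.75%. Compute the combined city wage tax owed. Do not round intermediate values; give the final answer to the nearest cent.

Goldcliff District, 1 January – 12 March 2029: 71 days → €91,500 × 4.3% × 71/365 = €765.3411
Greenbrook, 13 March – 31 December 2029: 294 days → €91,500 × 3.75% × 294/365 = €2,763.8014
Total = €3,529.1425

€3,529.14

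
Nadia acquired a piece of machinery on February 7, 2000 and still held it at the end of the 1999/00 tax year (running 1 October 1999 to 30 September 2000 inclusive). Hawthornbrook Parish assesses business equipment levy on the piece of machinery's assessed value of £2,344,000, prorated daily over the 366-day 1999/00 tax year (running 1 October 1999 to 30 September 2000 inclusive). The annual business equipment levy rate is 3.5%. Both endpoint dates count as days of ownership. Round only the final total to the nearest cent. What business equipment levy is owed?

Days held (February 7 – September 30, 2000): 237 out of 366
Tax = £2,344,000 × 3.5% × 237/366 = £53,124.2623

£53,124.26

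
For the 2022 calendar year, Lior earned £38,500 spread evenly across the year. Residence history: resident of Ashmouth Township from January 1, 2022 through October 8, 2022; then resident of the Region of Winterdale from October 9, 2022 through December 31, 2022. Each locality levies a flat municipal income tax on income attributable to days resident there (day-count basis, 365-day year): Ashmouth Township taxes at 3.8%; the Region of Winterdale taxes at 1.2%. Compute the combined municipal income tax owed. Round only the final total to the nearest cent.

£1,232.63

Ashmouth Township, January 1 – October 8, 2022: 281 days → £38,500 × 3.8% × 281/365 = £1,126.3096
The Region of Winterdale, October 9 – December 31, 2022: 84 days → £38,500 × 1.2% × 84/365 = £106.3233
Total = £1,232.6329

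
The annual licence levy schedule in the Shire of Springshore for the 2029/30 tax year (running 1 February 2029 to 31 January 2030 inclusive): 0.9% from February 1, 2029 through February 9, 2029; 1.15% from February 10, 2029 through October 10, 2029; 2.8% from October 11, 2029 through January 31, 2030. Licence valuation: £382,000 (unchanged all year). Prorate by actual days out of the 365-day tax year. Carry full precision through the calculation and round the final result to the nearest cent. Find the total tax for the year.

£6,320.79

February 1 – February 9, 2029: 9 days at 0.9% → £382,000 × 0.9% × 9/365 = £84.7726
February 10 – October 10, 2029: 243 days at 1.15% → £382,000 × 1.15% × 243/365 = £2,924.6548
October 11, 2029 – January 31, 2030: 113 days at 2.8% → £382,000 × 2.8% × 113/365 = £3,311.3644
Total = £6,320.7918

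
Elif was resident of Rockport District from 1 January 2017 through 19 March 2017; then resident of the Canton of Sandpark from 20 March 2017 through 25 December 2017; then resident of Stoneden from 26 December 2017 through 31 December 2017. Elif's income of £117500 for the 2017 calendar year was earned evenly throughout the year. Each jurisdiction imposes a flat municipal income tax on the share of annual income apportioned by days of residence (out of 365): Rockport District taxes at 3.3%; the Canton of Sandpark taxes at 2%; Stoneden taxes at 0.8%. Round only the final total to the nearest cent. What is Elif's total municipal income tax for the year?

£2653.25

Rockport District, 1 January – 19 March 2017: 78 days → £117500 × 3.3% × 78/365 = £828.6164
The Canton of Sandpark, 20 March – 25 December 2017: 281 days → £117500 × 2% × 281/365 = £1809.1781
Stoneden, 26 December – 31 December 2017: 6 days → £117500 × 0.8% × 6/365 = £15.4521
Total = £2653.2466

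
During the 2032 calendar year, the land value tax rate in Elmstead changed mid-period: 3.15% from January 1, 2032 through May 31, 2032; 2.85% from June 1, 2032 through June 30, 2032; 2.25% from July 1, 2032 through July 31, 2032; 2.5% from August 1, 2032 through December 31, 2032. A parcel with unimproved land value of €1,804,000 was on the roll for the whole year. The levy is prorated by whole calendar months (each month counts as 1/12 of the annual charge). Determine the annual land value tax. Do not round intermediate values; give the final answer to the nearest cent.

€50,136.17

January 1 – May 31, 2032: 5 months at 3.15% → €1,804,000 × 3.15% × 5/12 = €23,677.5000
June 1 – June 30, 2032: 1 month at 2.85% → €1,804,000 × 2.85% × 1/12 = €4,284.5000
July 1 – July 31, 2032: 1 month at 2.25% → €1,804,000 × 2.25% × 1/12 = €3,382.5000
August 1 – December 31, 2032: 5 months at 2.5% → €1,804,000 × 2.5% × 5/12 = €18,791.6667
Total = €50,136.1667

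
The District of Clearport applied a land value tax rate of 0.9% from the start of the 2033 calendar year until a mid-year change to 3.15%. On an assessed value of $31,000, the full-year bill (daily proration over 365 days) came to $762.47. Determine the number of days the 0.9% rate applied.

Let d = days at the first rate; then 365 − d days at the second rate.
$31,000 × [0.9%·d + 3.15%·(365−d)] / 365 = $762.47
Solving gives d = 112, so the new rate took effect on April 23, 2033.

112 days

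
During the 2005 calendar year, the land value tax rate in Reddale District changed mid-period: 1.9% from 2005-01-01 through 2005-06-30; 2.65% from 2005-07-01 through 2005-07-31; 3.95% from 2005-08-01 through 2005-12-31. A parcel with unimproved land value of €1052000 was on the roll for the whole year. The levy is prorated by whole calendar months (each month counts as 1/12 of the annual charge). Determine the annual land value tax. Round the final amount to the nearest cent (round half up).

€29631.33

2005-01-01 to 2005-06-30: 6 months at 1.9% → €1052000 × 1.9% × 6/12 = €9994.0000
2005-07-01 to 2005-07-31: 1 month at 2.65% → €1052000 × 2.65% × 1/12 = €2323.1667
2005-08-01 to 2005-12-31: 5 months at 3.95% → €1052000 × 3.95% × 5/12 = €17314.1667
Total = €29631.3333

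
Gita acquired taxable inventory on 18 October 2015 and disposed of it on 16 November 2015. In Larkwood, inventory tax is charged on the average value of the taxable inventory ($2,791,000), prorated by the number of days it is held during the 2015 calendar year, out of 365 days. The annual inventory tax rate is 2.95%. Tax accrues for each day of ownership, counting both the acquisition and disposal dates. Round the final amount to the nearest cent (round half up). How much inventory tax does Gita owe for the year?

$6,767.22

Days held (18 October – 16 November 2015): 30 out of 365
Tax = $2,791,000 × 2.95% × 30/365 = $6,767.2192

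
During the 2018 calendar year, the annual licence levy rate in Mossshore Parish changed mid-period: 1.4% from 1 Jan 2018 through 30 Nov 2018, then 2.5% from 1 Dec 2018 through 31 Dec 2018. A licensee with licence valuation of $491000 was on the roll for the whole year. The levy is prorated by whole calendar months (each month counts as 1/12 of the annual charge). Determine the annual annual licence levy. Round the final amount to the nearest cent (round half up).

$7324.08

1 Jan – 30 Nov 2018: 11 months at 1.4% → $491000 × 1.4% × 11/12 = $6301.1667
1 Dec – 31 Dec 2018: 1 month at 2.5% → $491000 × 2.5% × 1/12 = $1022.9167
Total = $7324.0833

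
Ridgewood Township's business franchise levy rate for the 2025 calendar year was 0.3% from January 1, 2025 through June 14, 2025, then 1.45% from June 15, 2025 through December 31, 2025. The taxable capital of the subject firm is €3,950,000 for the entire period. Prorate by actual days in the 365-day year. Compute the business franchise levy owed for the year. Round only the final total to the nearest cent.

January 1 – June 14, 2025: 165 days at 0.3% → €3,950,000 × 0.3% × 165/365 = €5,356.8493
June 15 – December 31, 2025: 200 days at 1.45% → €3,950,000 × 1.45% × 200/365 = €31,383.5616
Total = €36,740.4110

€36,740.41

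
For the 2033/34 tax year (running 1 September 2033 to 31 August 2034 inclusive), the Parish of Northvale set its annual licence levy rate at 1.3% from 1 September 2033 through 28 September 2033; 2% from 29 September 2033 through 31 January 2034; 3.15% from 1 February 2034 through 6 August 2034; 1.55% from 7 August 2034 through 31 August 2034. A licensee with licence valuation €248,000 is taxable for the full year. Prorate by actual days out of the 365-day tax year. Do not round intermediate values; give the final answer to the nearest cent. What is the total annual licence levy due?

€6,211.55

1 September – 28 September 2033: 28 days at 1.3% → €248,000 × 1.3% × 28/365 = €247.3205
29 September 2033 – 31 January 2034: 125 days at 2% → €248,000 × 2% × 125/365 = €1,698.6301
1 February – 6 August 2034: 187 days at 3.15% → €248,000 × 3.15% × 187/365 = €4,002.3123
7 August – 31 August 2034: 25 days at 1.55% → €248,000 × 1.55% × 25/365 = €263.2877
Total = €6,211.5507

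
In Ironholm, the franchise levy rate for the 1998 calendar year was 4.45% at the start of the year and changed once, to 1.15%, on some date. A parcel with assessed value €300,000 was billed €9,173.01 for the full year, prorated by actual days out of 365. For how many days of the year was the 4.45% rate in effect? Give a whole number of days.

Let d = days at the first rate; then 365 − d days at the second rate.
€300,000 × [4.45%·d + 1.15%·(365−d)] / 365 = €9,173.01
Solving gives d = 211, so the new rate took effect on 31 Jul 1998.

211 days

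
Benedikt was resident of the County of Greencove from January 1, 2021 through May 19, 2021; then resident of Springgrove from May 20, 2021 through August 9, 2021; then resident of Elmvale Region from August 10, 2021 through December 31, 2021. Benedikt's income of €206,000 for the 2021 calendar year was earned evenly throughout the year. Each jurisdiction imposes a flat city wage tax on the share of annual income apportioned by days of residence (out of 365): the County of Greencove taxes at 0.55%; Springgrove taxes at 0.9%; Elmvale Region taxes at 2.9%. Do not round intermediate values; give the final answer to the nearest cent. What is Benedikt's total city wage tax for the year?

€3,204.85

The County of Greencove, January 1 – May 19, 2021: 139 days → €206,000 × 0.55% × 139/365 = €431.4712
Springgrove, May 20 – August 9, 2021: 82 days → €206,000 × 0.9% × 82/365 = €416.5151
Elmvale Region, August 10 – December 31, 2021: 144 days → €206,000 × 2.9% × 144/365 = €2,356.8658
Total = €3,204.8521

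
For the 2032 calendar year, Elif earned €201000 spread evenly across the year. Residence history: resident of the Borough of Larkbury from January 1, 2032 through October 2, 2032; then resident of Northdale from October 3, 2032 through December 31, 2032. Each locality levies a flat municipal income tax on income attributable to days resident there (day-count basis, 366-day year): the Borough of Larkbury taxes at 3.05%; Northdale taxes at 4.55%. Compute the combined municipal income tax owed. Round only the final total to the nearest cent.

The Borough of Larkbury, January 1 – October 2, 2032: 276 days → €201000 × 3.05% × 276/366 = €4623.0000
Northdale, October 3 – December 31, 2032: 90 days → €201000 × 4.55% × 90/366 = €2248.8934
Total = €6871.8934

€6871.89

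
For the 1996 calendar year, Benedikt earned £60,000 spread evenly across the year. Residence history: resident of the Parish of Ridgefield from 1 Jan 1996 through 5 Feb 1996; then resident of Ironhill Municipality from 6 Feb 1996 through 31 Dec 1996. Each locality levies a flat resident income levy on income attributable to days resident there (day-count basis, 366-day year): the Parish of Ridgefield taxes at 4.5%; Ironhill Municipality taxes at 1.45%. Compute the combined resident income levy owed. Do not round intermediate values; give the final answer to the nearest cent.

The Parish of Ridgefield, 1 Jan – 5 Feb 1996: 36 days → £60,000 × 4.5% × 36/366 = £265.5738
Ironhill Municipality, 6 Feb – 31 Dec 1996: 330 days → £60,000 × 1.45% × 330/366 = £784.4262
Total = £1,050.0000

£1,050.00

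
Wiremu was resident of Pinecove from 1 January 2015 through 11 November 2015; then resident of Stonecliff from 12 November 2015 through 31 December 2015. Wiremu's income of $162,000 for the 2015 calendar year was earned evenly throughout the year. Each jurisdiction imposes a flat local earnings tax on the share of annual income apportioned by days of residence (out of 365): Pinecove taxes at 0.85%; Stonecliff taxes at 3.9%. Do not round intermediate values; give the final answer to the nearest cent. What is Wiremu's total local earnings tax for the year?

Pinecove, 1 January – 11 November 2015: 315 days → $162,000 × 0.85% × 315/365 = $1,188.3699
Stonecliff, 12 November – 31 December 2015: 50 days → $162,000 × 3.9% × 50/365 = $865.4795
Total = $2,053.8493

$2,053.85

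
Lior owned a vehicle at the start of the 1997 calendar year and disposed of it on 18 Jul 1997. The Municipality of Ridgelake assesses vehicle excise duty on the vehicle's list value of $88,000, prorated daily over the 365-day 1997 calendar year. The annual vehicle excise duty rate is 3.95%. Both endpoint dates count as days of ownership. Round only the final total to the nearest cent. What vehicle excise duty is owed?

$1,895.13

Days held (1 Jan – 18 Jul 1997): 199 out of 365
Tax = $88,000 × 3.95% × 199/365 = $1,895.1342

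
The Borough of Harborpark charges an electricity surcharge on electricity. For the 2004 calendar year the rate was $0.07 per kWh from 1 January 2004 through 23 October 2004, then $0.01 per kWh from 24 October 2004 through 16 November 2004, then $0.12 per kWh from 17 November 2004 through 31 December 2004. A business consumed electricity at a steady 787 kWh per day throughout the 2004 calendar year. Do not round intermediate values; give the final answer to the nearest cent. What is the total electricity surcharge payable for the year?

$20,800.41

1 January – 23 October 2004: 297 days × 787 kWh/day = 233,739 kWh at $0.07/kWh → $16,361.73
24 October – 16 November 2004: 24 days × 787 kWh/day = 18,888 kWh at $0.01/kWh → $188.88
17 November – 31 December 2004: 45 days × 787 kWh/day = 35,415 kWh at $0.12/kWh → $4,249.80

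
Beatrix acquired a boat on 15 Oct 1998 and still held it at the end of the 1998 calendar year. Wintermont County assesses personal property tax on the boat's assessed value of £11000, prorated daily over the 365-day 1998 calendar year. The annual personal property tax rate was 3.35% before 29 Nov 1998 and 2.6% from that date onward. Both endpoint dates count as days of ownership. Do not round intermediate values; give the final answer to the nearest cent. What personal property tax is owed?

£71.29

15 Oct – 28 Nov 1998: 45 days at 3.35% → £11000 × 3.35% × 45/365 = £45.4315
29 Nov – 31 Dec 1998: 33 days at 2.6% → £11000 × 2.6% × 33/365 = £25.8575
Total = £71.2890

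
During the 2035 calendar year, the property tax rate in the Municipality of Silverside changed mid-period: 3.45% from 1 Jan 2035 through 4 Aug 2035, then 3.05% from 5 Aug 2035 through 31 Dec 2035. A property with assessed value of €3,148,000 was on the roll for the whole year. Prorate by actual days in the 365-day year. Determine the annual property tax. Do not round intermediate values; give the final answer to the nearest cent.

1 Jan – 4 Aug 2035: 216 days at 3.45% → €3,148,000 × 3.45% × 216/365 = €64,270.9479
5 Aug – 31 Dec 2035: 149 days at 3.05% → €3,148,000 × 3.05% × 149/365 = €39,194.7562
Total = €103,465.7041

€103,465.70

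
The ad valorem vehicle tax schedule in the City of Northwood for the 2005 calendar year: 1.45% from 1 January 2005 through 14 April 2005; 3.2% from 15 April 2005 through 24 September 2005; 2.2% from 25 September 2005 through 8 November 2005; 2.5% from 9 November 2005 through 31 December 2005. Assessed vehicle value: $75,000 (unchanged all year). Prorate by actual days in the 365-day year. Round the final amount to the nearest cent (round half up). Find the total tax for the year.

$1,857.33

1 January – 14 April 2005: 104 days at 1.45% → $75,000 × 1.45% × 104/365 = $309.8630
15 April – 24 September 2005: 163 days at 3.2% → $75,000 × 3.2% × 163/365 = $1,071.7808
25 September – 8 November 2005: 45 days at 2.2% → $75,000 × 2.2% × 45/365 = $203.4247
9 November – 31 December 2005: 53 days at 2.5% → $75,000 × 2.5% × 53/365 = $272.2603
Total = $1,857.3288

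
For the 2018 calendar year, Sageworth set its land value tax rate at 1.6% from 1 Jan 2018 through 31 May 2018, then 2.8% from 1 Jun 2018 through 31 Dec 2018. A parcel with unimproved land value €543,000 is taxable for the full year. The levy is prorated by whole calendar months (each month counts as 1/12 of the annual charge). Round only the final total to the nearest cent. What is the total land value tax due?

€12,489.00

1 Jan – 31 May 2018: 5 months at 1.6% → €543,000 × 1.6% × 5/12 = €3,620.0000
1 Jun – 31 Dec 2018: 7 months at 2.8% → €543,000 × 2.8% × 7/12 = €8,869.0000
Total = €12,489.0000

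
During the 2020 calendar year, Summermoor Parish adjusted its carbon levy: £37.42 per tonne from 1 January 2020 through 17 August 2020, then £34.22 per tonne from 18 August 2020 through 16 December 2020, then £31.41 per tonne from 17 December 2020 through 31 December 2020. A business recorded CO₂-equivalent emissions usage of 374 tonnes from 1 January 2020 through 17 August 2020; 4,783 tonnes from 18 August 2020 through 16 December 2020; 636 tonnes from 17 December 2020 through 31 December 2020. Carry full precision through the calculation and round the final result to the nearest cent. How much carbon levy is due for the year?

1 January – 17 August 2020: 374 tonnes at £37.42/tonne → £13,995.08
18 August – 16 December 2020: 4,783 tonnes at £34.22/tonne → £163,674.26
17 December – 31 December 2020: 636 tonnes at £31.41/tonne → £19,976.76

£197,646.10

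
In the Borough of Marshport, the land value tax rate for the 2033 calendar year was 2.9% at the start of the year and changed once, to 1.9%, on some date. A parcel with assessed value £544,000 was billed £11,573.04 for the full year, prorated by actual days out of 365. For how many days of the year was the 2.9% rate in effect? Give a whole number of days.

Let d = days at the first rate; then 365 − d days at the second rate.
£544,000 × [2.9%·d + 1.9%·(365−d)] / 365 = £11,573.04
Solving gives d = 83, so the new rate took effect on 25 March 2033.

83 days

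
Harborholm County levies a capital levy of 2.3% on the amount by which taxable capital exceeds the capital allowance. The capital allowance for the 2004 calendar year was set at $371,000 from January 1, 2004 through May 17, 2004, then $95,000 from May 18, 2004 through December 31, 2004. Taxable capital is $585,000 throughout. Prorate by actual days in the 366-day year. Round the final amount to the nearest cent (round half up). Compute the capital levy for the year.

$8,876.49

January 1 – May 17, 2004: 138 days, exemption $371,000 → ($585,000 − $371,000) × 2.3% × 138/366 = $1,855.8361
May 18 – December 31, 2004: 228 days, exemption $95,000 → ($585,000 − $95,000) × 2.3% × 228/366 = $7,020.6557
Total = $8,876.4918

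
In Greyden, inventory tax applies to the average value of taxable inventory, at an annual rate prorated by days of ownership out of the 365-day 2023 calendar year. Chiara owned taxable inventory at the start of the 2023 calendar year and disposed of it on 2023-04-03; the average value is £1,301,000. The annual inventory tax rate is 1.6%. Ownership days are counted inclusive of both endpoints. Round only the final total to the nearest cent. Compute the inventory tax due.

£5,303.80

Days held (2023-01-01 to 2023-04-03): 93 out of 365
Tax = £1,301,000 × 1.6% × 93/365 = £5,303.8027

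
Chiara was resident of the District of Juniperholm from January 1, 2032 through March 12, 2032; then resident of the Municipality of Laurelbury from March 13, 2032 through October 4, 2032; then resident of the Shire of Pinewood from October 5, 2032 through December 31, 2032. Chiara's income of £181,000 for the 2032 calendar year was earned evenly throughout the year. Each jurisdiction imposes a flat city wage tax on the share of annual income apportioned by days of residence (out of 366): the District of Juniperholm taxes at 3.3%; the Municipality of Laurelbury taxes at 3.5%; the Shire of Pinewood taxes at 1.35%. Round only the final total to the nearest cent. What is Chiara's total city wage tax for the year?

£5,328.13

The District of Juniperholm, January 1 – March 12, 2032: 72 days → £181,000 × 3.3% × 72/366 = £1,175.0164
The Municipality of Laurelbury, March 13 – October 4, 2032: 206 days → £181,000 × 3.5% × 206/366 = £3,565.6011
The Shire of Pinewood, October 5 – December 31, 2032: 88 days → £181,000 × 1.35% × 88/366 = £587.5082
Total = £5,328.1257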